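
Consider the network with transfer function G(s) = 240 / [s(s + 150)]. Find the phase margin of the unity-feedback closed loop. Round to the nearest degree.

89°

Gain crossover: |G(jω)| = 1 at ω ≈ 1.6 rad/sec.
∠G(j1.6) = −90° − arctan(1.6/150) ≈ -90.61°
PM = 180° + (-90.61°) = 89.39°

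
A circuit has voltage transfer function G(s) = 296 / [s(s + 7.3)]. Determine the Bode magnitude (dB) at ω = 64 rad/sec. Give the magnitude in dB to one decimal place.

-22.9 dB

|j64 + 7.3| = √(64² + 7.3²) = 64.41
|j64| = 64
|G(j64)| = 296 / (64.41 × 64) = 0.0718
20 log₁₀(0.0718) = -22.88 dB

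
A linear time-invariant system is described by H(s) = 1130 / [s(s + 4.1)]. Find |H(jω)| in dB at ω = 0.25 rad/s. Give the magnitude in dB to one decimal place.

60.8 dB

|j0.25 + 4.1| = √(0.25² + 4.1²) = 4.108
|j0.25| = 0.25
|H(j0.25)| = 1130 / (4.108 × 0.25) = 1100.4
20 log₁₀(1100.4) = 60.83 dB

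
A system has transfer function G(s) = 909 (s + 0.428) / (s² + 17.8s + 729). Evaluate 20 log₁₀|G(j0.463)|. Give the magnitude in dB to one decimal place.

-2.1 dB

|j0.463 + 0.428| = √(0.463² + 0.428²) = 0.6305
|(j0.463)² + 17.8(j0.463) + 729| = |728.79 + j8.2414| = 728.8
|G(j0.463)| = 909 × 0.6305 / 728.8 = 0.78638
20 log₁₀(0.78638) = -2.09 dB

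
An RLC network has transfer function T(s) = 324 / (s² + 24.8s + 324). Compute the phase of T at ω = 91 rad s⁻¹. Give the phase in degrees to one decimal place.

∠[(j91)² + 24.8(j91) + 324] = ∠[-7957 + j2256.8] = 164.17°
∠T(j91) = −164.17° = -164.17°

-164.2°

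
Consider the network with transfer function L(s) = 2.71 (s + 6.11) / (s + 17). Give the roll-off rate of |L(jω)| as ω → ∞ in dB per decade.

0 dB/decade

With 1 zero and 1 pole, the high-frequency asymptotic slope is 20 × (1 − 1) = 0 dB/decade.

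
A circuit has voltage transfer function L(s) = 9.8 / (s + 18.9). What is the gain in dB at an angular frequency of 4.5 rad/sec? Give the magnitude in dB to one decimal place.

-5.9 dB

|j4.5 + 18.9| = √(4.5² + 18.9²) = 19.43
|L(j4.5)| = 9.8 / 19.43 = 0.50442
20 log₁₀(0.50442) = -5.94 dB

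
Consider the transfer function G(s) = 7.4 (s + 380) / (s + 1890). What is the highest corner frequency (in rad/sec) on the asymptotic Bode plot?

1890 rad/sec

Break frequencies occur at each pole and zero magnitude: 380 rad/sec, 1890 rad/sec.
The highest is 1890 rad/sec.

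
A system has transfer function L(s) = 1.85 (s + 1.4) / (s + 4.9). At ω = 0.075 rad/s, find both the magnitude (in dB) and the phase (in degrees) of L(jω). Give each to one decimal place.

|j0.075 + 1.4| = √(0.075² + 1.4²) = 1.402
|j0.075 + 4.9| = √(0.075² + 4.9²) = 4.901
|L(j0.075)| = 1.85 × 1.402 / 4.901 = 0.52927
20 log₁₀(0.52927) = -5.53 dB
∠(j0.075 + 1.4) = arctan(0.075/1.4) = 3.07°
∠(j0.075 + 4.9) = arctan(0.075/4.9) = 0.88°
∠L(j0.075) = 3.07° − 0.88° = 2.19°

|L| = -5.5 dB, ∠L = 2.2 deg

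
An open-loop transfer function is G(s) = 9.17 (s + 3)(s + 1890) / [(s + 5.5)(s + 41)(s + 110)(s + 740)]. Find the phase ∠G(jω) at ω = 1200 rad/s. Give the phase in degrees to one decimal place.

-198.6°

∠(j1200 + 3) = arctan(1200/3) = 89.86°
∠(j1200 + 1890) = arctan(1200/1890) = 32.41°
∠(j1200 + 5.5) = arctan(1200/5.5) = 89.74°
∠(j1200 + 41) = arctan(1200/41) = 88.04°
∠(j1200 + 110) = arctan(1200/110) = 84.76°
∠(j1200 + 740) = arctan(1200/740) = 58.34°
∠G(j1200) = 89.86° + 32.41° − (89.74° + 88.04° + 84.76° + 58.34°) = -198.61°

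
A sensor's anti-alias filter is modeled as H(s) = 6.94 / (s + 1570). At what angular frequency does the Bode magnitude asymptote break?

The single real pole at s = −1570 gives a corner at ω = 1570 rad s⁻¹.

1570 rad s⁻¹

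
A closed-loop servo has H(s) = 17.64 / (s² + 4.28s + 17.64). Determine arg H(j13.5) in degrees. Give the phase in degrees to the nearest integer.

-161°

∠[(j13.5)² + 4.28(j13.5) + 17.64] = ∠[-164.61 + j57.78] = 160.66°
∠H(j13.5) = −160.66° = -160.66°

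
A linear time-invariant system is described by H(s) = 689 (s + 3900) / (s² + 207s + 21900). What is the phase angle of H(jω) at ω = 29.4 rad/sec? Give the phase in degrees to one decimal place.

∠(j29.4 + 3900) = arctan(29.4/3900) = 0.43°
∠[(j29.4)² + 207(j29.4) + 21900] = ∠[21036 + j6085.8] = 16.14°
∠H(j29.4) = 0.43° − 16.14° = -15.70°

-15.7°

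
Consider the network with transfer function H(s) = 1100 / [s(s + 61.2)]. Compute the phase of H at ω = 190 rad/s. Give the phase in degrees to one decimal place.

-162.1°

∠(j190 + 61.2) = arctan(190/61.2) = 72.15°
∠(j190) = 90.00°
∠H(j190) = − (72.15° + 90.00°) = -162.15°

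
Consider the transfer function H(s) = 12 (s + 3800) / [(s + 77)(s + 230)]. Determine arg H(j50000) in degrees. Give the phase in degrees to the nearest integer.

-94°

∠(j50000 + 3800) = arctan(50000/3800) = 85.65°
∠(j50000 + 77) = arctan(50000/77) = 89.91°
∠(j50000 + 230) = arctan(50000/230) = 89.74°
∠H(j50000) = 85.65° − (89.91° + 89.74°) = -93.99°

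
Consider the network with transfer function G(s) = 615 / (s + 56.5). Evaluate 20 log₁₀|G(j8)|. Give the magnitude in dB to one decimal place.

20.7 dB

|j8 + 56.5| = √(8² + 56.5²) = 57.06
|G(j8)| = 615 / 57.06 = 10.777
20 log₁₀(10.777) = 20.65 dB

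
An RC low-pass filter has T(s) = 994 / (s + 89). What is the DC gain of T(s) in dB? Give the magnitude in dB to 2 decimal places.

T(0) = 994 / 89 = 11.169
20 log₁₀(11.169) = 20.960 dB

20.96 dB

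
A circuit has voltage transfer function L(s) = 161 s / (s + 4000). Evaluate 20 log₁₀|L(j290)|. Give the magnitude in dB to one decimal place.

|j290| = 290
|j290 + 4000| = √(290² + 4000²) = 4010
|L(j290)| = 161 × 290 / 4010 = 11.642
20 log₁₀(11.642) = 21.32 dB

21.3 dB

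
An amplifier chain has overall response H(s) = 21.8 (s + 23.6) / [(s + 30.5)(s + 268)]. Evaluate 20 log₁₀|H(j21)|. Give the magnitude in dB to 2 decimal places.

-23.20 dB

|j21 + 23.6| = √(21² + 23.6²) = 31.59
|j21 + 30.5| = √(21² + 30.5²) = 37.03
|j21 + 268| = √(21² + 268²) = 268.8
|H(j21)| = 21.8 × 31.59 / (37.03 × 268.8) = 0.069182
20 log₁₀(0.069182) = -23.200 dB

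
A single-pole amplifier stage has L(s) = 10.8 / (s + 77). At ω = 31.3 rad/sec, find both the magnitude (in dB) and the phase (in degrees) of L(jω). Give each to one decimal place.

|j31.3 + 77| = √(31.3² + 77²) = 83.12
|L(j31.3)| = 10.8 / 83.12 = 0.12993
20 log₁₀(0.12993) = -17.73 dB
∠(j31.3 + 77) = arctan(31.3/77) = 22.12°
∠L(j31.3) = −22.12° = -22.12°

|L| = -17.7 dB, ∠L = -22.1°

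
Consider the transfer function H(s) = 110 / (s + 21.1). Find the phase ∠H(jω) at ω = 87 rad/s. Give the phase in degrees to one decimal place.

-76.4°

∠(j87 + 21.1) = arctan(87/21.1) = 76.37°
∠H(j87) = −76.37° = -76.37°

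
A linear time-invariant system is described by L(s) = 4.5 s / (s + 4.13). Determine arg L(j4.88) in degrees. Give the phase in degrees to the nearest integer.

∠(j4.88) = 90.00°
∠(j4.88 + 4.13) = arctan(4.88/4.13) = 49.76°
∠L(j4.88) = 90.00° − 49.76° = 40.24°

40°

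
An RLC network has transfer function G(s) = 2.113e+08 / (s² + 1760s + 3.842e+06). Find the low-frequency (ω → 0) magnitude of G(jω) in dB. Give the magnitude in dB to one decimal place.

34.8 dB

G(0) = 2.113e+08 / 3.842e+06 = 54.997
20 log₁₀(54.997) = 34.81 dB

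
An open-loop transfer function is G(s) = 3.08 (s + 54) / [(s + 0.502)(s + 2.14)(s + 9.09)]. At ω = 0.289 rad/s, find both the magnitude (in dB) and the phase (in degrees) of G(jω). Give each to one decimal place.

|j0.289 + 54| = √(0.289² + 54²) = 54
|j0.289 + 0.502| = √(0.289² + 0.502²) = 0.5792
|j0.289 + 2.14| = √(0.289² + 2.14²) = 2.159
|j0.289 + 9.09| = √(0.289² + 9.09²) = 9.095
|G(j0.289)| = 3.08 × 54 / (0.5792 × 2.159 × 9.095) = 14.621
20 log₁₀(14.621) = 23.30 dB
∠(j0.289 + 54) = arctan(0.289/54) = 0.31°
∠(j0.289 + 0.502) = arctan(0.289/0.502) = 29.93°
∠(j0.289 + 2.14) = arctan(0.289/2.14) = 7.69°
∠(j0.289 + 9.09) = arctan(0.289/9.09) = 1.82°
∠G(j0.289) = 0.31° − (29.93° + 7.69° + 1.82°) = -39.13°

|G| = 23.3 dB, ∠G = -39.1 deg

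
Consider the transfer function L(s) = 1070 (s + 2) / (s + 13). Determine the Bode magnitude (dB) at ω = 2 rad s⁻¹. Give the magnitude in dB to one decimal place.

|j2 + 2| = √(2² + 2²) = 2.828
|j2 + 13| = √(2² + 13²) = 13.15
|L(j2)| = 1070 × 2.828 / 13.15 = 230.09
20 log₁₀(230.09) = 47.24 dB

47.2 dB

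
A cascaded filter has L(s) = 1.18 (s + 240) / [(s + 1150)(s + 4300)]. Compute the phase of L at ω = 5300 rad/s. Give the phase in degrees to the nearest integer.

-41°

∠(j5300 + 240) = arctan(5300/240) = 87.41°
∠(j5300 + 1150) = arctan(5300/1150) = 77.76°
∠(j5300 + 4300) = arctan(5300/4300) = 50.95°
∠L(j5300) = 87.41° − (77.76° + 50.95°) = -41.30°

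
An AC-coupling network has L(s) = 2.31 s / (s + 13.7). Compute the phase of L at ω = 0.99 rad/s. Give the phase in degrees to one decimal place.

∠(j0.99) = 90.00°
∠(j0.99 + 13.7) = arctan(0.99/13.7) = 4.13°
∠L(j0.99) = 90.00° − 4.13° = 85.87°

85.9°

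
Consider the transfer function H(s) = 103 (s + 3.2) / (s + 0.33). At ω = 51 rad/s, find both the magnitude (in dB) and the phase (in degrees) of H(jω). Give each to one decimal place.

|j51 + 3.2| = √(51² + 3.2²) = 51.1
|j51 + 0.33| = √(51² + 0.33²) = 51
|H(j51)| = 103 × 51.1 / 51 = 103.2
20 log₁₀(103.2) = 40.27 dB
∠(j51 + 3.2) = arctan(51/3.2) = 86.41°
∠(j51 + 0.33) = arctan(51/0.33) = 89.63°
∠H(j51) = 86.41° − 89.63° = -3.22°

|H| = 40.3 dB, ∠H = -3.2°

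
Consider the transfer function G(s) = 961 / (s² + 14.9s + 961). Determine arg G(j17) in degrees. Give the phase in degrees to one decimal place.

∠[(j17)² + 14.9(j17) + 961] = ∠[672 + j253.3] = 20.65°
∠G(j17) = −20.65° = -20.65°

-20.7°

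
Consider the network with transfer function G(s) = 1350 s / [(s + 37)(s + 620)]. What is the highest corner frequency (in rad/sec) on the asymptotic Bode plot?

620 rad/sec

Break frequencies occur at each pole and zero magnitude: 37 rad/sec, 620 rad/sec.
The highest is 620 rad/sec.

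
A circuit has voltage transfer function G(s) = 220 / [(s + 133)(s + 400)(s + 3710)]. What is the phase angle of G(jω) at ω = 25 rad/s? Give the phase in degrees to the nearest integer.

-15°

∠(j25 + 133) = arctan(25/133) = 10.65°
∠(j25 + 400) = arctan(25/400) = 3.58°
∠(j25 + 3710) = arctan(25/3710) = 0.39°
∠G(j25) = − (10.65° + 3.58° + 0.39°) = -14.61°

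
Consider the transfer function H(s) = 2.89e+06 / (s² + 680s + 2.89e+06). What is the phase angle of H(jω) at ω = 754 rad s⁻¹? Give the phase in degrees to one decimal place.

∠[(j754)² + 680(j754) + 2.89e+06] = ∠[2.3215e+06 + j5.1272e+05] = 12.45°
∠H(j754) = −12.45° = -12.45°

-12.5°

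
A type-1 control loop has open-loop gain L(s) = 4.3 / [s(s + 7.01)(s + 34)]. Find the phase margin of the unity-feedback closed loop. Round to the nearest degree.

90°

Gain crossover: |L(jω)| = 1 at ω ≈ 0.018 rad s⁻¹.
∠L(j0.018) = −90° − arctan(0.018/7.01) − arctan(0.018/34) ≈ -90.18°
PM = 180° + (-90.18°) = 89.82°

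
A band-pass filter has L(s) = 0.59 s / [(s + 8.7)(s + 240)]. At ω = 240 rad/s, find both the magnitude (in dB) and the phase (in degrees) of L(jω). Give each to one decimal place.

|L| = -55.2 dB, ∠L = -42.9 deg

|j240| = 240
|j240 + 8.7| = √(240² + 8.7²) = 240.2
|j240 + 240| = √(240² + 240²) = 339.4
|L(j240)| = 0.59 × 240 / (240.2 × 339.4) = 0.0017372
20 log₁₀(0.0017372) = -55.20 dB
∠(j240) = 90.00°
∠(j240 + 8.7) = arctan(240/8.7) = 87.92°
∠(j240 + 240) = arctan(240/240) = 45.00°
∠L(j240) = 90.00° − (87.92° + 45.00°) = -42.92°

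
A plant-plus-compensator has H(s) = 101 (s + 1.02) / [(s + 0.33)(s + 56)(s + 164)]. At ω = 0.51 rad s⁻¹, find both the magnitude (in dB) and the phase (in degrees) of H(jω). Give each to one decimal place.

|j0.51 + 1.02| = √(0.51² + 1.02²) = 1.14
|j0.51 + 0.33| = √(0.51² + 0.33²) = 0.6075
|j0.51 + 56| = √(0.51² + 56²) = 56
|j0.51 + 164| = √(0.51² + 164²) = 164
|H(j0.51)| = 101 × 1.14 / (0.6075 × 56 × 164) = 0.020645
20 log₁₀(0.020645) = -33.70 dB
∠(j0.51 + 1.02) = arctan(0.51/1.02) = 26.57°
∠(j0.51 + 0.33) = arctan(0.51/0.33) = 57.09°
∠(j0.51 + 56) = arctan(0.51/56) = 0.52°
∠(j0.51 + 164) = arctan(0.51/164) = 0.18°
∠H(j0.51) = 26.57° − (57.09° + 0.52° + 0.18°) = -31.23°

|H| = -33.7 dB, ∠H = -31.2 deg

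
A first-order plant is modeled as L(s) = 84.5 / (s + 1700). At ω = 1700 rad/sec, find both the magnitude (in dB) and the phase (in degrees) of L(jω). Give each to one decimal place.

|j1700 + 1700| = √(1700² + 1700²) = 2404
|L(j1700)| = 84.5 / 2404 = 0.035147
20 log₁₀(0.035147) = -29.08 dB
∠(j1700 + 1700) = arctan(1700/1700) = 45.00°
∠L(j1700) = −45.00° = -45.00°

|L| = -29.1 dB, ∠L = -45.0°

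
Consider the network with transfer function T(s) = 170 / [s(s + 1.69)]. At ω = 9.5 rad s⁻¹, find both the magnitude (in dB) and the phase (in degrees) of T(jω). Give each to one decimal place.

|T| = 5.4 dB, ∠T = -169.9 deg

|j9.5 + 1.69| = √(9.5² + 1.69²) = 9.649
|j9.5| = 9.5
|T(j9.5)| = 170 / (9.649 × 9.5) = 1.8545
20 log₁₀(1.8545) = 5.36 dB
∠(j9.5 + 1.69) = arctan(9.5/1.69) = 79.91°
∠(j9.5) = 90.00°
∠T(j9.5) = − (79.91° + 90.00°) = -169.91°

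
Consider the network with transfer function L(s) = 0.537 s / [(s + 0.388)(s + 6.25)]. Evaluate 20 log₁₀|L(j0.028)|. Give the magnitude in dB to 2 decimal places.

-44.17 dB

|j0.028| = 0.028
|j0.028 + 0.388| = √(0.028² + 0.388²) = 0.389
|j0.028 + 6.25| = √(0.028² + 6.25²) = 6.25
|L(j0.028)| = 0.537 × 0.028 / (0.389 × 6.25) = 0.0061843
20 log₁₀(0.0061843) = -44.174 dB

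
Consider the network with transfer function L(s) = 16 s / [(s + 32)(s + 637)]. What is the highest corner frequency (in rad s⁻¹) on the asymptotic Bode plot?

637 rad s⁻¹

Break frequencies occur at each pole and zero magnitude: 32 rad s⁻¹, 637 rad s⁻¹.
The highest is 637 rad s⁻¹.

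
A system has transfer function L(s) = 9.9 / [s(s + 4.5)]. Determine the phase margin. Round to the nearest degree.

Gain crossover: |L(jω)| = 1 at ω ≈ 2.01 rad/s.
∠L(j2.01) = −90° − arctan(2.01/4.5) ≈ -114.06°
PM = 180° + (-114.06°) = 65.94°

66°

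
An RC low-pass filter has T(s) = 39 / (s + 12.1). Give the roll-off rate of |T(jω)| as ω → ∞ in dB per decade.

-20 dB/decade

With 0 zeros and 1 pole, the high-frequency asymptotic slope is 20 × (0 − 1) = -20 dB/decade.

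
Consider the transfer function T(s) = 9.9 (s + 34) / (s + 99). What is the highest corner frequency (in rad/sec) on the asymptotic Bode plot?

99 rad/sec

Break frequencies occur at each pole and zero magnitude: 34 rad/sec, 99 rad/sec.
The highest is 99 rad/sec.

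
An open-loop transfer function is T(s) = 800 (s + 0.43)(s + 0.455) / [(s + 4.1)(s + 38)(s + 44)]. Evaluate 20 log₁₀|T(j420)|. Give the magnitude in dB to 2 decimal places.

|j420 + 0.43| = √(420² + 0.43²) = 420
|j420 + 0.455| = √(420² + 0.455²) = 420
|j420 + 4.1| = √(420² + 4.1²) = 420
|j420 + 38| = √(420² + 38²) = 421.7
|j420 + 44| = √(420² + 44²) = 422.3
|T(j420)| = 800 × 420 × 420 / (420 × 421.7 × 422.3) = 1.8866
20 log₁₀(1.8866) = 5.514 dB

5.51 dB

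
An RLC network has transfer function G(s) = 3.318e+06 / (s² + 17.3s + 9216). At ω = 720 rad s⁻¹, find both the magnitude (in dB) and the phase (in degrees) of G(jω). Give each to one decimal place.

|G| = 16.3 dB, ∠G = -178.6°

|(j720)² + 17.3(j720) + 9216| = |-5.0918e+05 + j12456| = 5.093e+05
|G(j720)| = 3.318e+06 / 5.093e+05 = 6.5144
20 log₁₀(6.5144) = 16.28 dB
∠[(j720)² + 17.3(j720) + 9216] = ∠[-5.0918e+05 + j12456] = 178.60°
∠G(j720) = −178.60° = -178.60°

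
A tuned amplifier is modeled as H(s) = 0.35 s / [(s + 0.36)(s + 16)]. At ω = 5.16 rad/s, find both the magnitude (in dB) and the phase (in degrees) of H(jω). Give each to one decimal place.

|H| = -33.7 dB, ∠H = -13.9°

|j5.16| = 5.16
|j5.16 + 0.36| = √(5.16² + 0.36²) = 5.173
|j5.16 + 16| = √(5.16² + 16²) = 16.81
|H(j5.16)| = 0.35 × 5.16 / (5.173 × 16.81) = 0.020769
20 log₁₀(0.020769) = -33.65 dB
∠(j5.16) = 90.00°
∠(j5.16 + 0.36) = arctan(5.16/0.36) = 86.01°
∠(j5.16 + 16) = arctan(5.16/16) = 17.87°
∠H(j5.16) = 90.00° − (86.01° + 17.87°) = -13.88°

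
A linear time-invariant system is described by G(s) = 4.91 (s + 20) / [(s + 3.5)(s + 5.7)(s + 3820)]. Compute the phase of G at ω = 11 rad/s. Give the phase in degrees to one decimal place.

-106.3°

∠(j11 + 20) = arctan(11/20) = 28.81°
∠(j11 + 3.5) = arctan(11/3.5) = 72.35°
∠(j11 + 5.7) = arctan(11/5.7) = 62.61°
∠(j11 + 3820) = arctan(11/3820) = 0.16°
∠G(j11) = 28.81° − (72.35° + 62.61° + 0.16°) = -106.31°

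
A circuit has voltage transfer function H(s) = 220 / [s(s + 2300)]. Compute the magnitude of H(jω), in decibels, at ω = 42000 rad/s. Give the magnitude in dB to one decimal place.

-138.1 dB

|j42000 + 2300| = √(42000² + 2300²) = 4.206e+04
|j42000| = 4.2e+04
|H(j42000)| = 220 / (4.206e+04 × 4.2e+04) = 1.2453e-07
20 log₁₀(1.2453e-07) = -138.09 dB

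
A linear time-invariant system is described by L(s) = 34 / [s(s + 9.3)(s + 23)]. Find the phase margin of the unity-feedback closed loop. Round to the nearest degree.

89°

Gain crossover: |L(jω)| = 1 at ω ≈ 0.159 rad/sec.
∠L(j0.159) = −90° − arctan(0.159/9.3) − arctan(0.159/23) ≈ -91.37°
PM = 180° + (-91.37°) = 88.63°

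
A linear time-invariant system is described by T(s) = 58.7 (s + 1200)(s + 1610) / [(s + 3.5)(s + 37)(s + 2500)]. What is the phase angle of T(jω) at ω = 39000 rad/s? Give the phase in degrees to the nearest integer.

-90°

∠(j39000 + 1200) = arctan(39000/1200) = 88.24°
∠(j39000 + 1610) = arctan(39000/1610) = 87.64°
∠(j39000 + 3.5) = arctan(39000/3.5) = 89.99°
∠(j39000 + 37) = arctan(39000/37) = 89.95°
∠(j39000 + 2500) = arctan(39000/2500) = 86.33°
∠T(j39000) = 88.24° + 87.64° − (89.99° + 89.95° + 86.33°) = -90.40°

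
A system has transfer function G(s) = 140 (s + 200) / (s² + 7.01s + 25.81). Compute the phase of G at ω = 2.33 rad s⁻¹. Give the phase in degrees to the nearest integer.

-38°

∠(j2.33 + 200) = arctan(2.33/200) = 0.67°
∠[(j2.33)² + 7.01(j2.33) + 25.81] = ∠[20.381 + j16.333] = 38.71°
∠G(j2.33) = 0.67° − 38.71° = -38.04°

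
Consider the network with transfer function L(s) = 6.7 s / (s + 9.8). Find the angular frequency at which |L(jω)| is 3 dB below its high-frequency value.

For a single-pole high-pass, the −3 dB point is at the pole: ω = 9.8 rad/sec.

9.8 rad/sec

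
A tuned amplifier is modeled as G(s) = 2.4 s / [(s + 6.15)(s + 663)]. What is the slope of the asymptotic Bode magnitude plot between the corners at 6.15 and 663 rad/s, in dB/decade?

0 dB/decade

In this band the factors already past their corner are: 1 differentiator zero, pole at 6.15; net slope = 0 dB/decade.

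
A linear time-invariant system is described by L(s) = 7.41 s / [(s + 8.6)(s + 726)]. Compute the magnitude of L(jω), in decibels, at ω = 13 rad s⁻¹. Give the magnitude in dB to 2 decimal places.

-41.40 dB

|j13| = 13
|j13 + 8.6| = √(13² + 8.6²) = 15.59
|j13 + 726| = √(13² + 726²) = 726.1
|L(j13)| = 7.41 × 13 / (15.59 × 726.1) = 0.0085111
20 log₁₀(0.0085111) = -41.400 dB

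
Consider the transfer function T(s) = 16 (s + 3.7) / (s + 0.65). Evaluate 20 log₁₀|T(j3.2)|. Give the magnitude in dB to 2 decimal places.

27.59 dB

|j3.2 + 3.7| = √(3.2² + 3.7²) = 4.892
|j3.2 + 0.65| = √(3.2² + 0.65²) = 3.265
|T(j3.2)| = 16 × 4.892 / 3.265 = 23.97
20 log₁₀(23.97) = 27.593 dB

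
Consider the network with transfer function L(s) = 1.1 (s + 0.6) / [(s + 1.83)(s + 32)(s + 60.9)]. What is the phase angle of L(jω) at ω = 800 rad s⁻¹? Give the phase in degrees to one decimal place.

-173.3°

∠(j800 + 0.6) = arctan(800/0.6) = 89.96°
∠(j800 + 1.83) = arctan(800/1.83) = 89.87°
∠(j800 + 32) = arctan(800/32) = 87.71°
∠(j800 + 60.9) = arctan(800/60.9) = 85.65°
∠L(j800) = 89.96° − (89.87° + 87.71° + 85.65°) = -173.27°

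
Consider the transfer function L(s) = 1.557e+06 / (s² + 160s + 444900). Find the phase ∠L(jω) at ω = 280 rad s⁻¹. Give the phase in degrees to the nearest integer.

∠[(j280)² + 160(j280) + 444900] = ∠[3.665e+05 + j44800] = 6.97°
∠L(j280) = −6.97° = -6.97°

-7°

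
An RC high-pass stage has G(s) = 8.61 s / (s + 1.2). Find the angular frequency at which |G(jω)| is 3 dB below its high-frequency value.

1.2 rad/s

For a single-pole high-pass, the −3 dB point is at the pole: ω = 1.2 rad/s.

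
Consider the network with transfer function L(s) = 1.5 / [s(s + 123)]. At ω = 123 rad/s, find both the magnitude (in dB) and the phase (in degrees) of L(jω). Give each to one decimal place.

|j123 + 123| = √(123² + 123²) = 173.9
|j123| = 123
|L(j123)| = 1.5 / (173.9 × 123) = 7.0108e-05
20 log₁₀(7.0108e-05) = -83.08 dB
∠(j123 + 123) = arctan(123/123) = 45.00°
∠(j123) = 90.00°
∠L(j123) = − (45.00° + 90.00°) = -135.00°

|L| = -83.1 dB, ∠L = -135.0°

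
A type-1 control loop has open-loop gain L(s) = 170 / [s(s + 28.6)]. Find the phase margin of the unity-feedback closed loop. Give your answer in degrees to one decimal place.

Gain crossover: |L(jω)| = 1 at ω ≈ 5.82 rad/s.
∠L(j5.82) = −90° − arctan(5.82/28.6) ≈ -101.51°
PM = 180° + (-101.51°) = 78.49°

78.5°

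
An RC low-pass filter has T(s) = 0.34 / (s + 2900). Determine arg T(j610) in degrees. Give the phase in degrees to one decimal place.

∠(j610 + 2900) = arctan(610/2900) = 11.88°
∠T(j610) = −11.88° = -11.88°

-11.9°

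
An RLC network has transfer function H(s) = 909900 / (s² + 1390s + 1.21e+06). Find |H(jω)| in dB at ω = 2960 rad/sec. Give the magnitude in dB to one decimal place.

-19.5 dB

|(j2960)² + 1390(j2960) + 1.21e+06| = |-7.5516e+06 + j4.1144e+06| = 8.6e+06
|H(j2960)| = 909900 / 8.6e+06 = 0.10581
20 log₁₀(0.10581) = -19.51 dB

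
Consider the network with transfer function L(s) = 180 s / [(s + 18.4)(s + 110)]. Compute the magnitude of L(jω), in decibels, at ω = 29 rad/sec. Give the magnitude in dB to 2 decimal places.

2.52 dB

|j29| = 29
|j29 + 18.4| = √(29² + 18.4²) = 34.34
|j29 + 110| = √(29² + 110²) = 113.8
|L(j29)| = 180 × 29 / (34.34 × 113.8) = 1.3361
20 log₁₀(1.3361) = 2.517 dB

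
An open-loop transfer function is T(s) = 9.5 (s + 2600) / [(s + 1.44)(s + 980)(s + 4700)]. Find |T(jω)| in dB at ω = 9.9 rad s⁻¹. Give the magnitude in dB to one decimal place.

-65.4 dB

|j9.9 + 2600| = √(9.9² + 2600²) = 2600
|j9.9 + 1.44| = √(9.9² + 1.44²) = 10
|j9.9 + 980| = √(9.9² + 980²) = 980.1
|j9.9 + 4700| = √(9.9² + 4700²) = 4700
|T(j9.9)| = 9.5 × 2600 / (10 × 980.1 × 4700) = 0.00053601
20 log₁₀(0.00053601) = -65.42 dB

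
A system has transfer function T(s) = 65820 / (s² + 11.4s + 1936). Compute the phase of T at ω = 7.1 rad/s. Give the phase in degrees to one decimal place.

-2.5 deg

∠[(j7.1)² + 11.4(j7.1) + 1936] = ∠[1885.6 + j80.94] = 2.46°
∠T(j7.1) = −2.46° = -2.46°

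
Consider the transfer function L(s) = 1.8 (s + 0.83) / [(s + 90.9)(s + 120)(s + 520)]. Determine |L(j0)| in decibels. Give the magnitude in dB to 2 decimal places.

-131.59 dB

L(0) = 1.8 × 0.83 / (90.9 × 120 × 520) = 2.6339e-07
20 log₁₀(2.6339e-07) = -131.588 dB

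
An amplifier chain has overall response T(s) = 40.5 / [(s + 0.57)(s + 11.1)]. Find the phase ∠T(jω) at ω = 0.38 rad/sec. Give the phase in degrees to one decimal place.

-35.7°

∠(j0.38 + 0.57) = arctan(0.38/0.57) = 33.69°
∠(j0.38 + 11.1) = arctan(0.38/11.1) = 1.96°
∠T(j0.38) = − (33.69° + 1.96°) = -35.65°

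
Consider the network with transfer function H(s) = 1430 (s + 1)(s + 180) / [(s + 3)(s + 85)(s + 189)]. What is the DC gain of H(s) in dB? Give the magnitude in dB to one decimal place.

14.6 dB

H(0) = 1430 × 1 × 180 / (3 × 85 × 189) = 5.3408
20 log₁₀(5.3408) = 14.55 dB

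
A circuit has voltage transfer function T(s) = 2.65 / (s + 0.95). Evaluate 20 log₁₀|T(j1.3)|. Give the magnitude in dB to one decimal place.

4.3 dB

|j1.3 + 0.95| = √(1.3² + 0.95²) = 1.61
|T(j1.3)| = 2.65 / 1.61 = 1.6458
20 log₁₀(1.6458) = 4.33 dB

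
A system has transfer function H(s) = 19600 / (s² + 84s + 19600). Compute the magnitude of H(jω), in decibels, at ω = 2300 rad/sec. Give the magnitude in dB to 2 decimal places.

-48.60 dB

|(j2300)² + 84(j2300) + 19600| = |-5.2704e+06 + j1.932e+05| = 5.274e+06
|H(j2300)| = 19600 / 5.274e+06 = 0.0037164
20 log₁₀(0.0037164) = -48.598 dB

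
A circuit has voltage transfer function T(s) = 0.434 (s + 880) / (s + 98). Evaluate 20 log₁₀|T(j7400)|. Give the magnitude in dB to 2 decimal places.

|j7400 + 880| = √(7400² + 880²) = 7452
|j7400 + 98| = √(7400² + 98²) = 7401
|T(j7400)| = 0.434 × 7452 / 7401 = 0.43702
20 log₁₀(0.43702) = -7.190 dB

-7.19 dB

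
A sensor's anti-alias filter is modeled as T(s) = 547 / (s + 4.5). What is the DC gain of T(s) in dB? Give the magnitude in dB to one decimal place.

T(0) = 547 / 4.5 = 121.56
20 log₁₀(121.56) = 41.70 dB

41.7 dB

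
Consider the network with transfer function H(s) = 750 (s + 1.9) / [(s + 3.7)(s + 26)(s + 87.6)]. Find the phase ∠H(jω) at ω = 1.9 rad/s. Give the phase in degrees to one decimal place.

∠(j1.9 + 1.9) = arctan(1.9/1.9) = 45.00°
∠(j1.9 + 3.7) = arctan(1.9/3.7) = 27.18°
∠(j1.9 + 26) = arctan(1.9/26) = 4.18°
∠(j1.9 + 87.6) = arctan(1.9/87.6) = 1.24°
∠H(j1.9) = 45.00° − (27.18° + 4.18° + 1.24°) = 12.40°

12.4 deg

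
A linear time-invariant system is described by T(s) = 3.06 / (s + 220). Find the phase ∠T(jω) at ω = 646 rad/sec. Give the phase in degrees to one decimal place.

∠(j646 + 220) = arctan(646/220) = 71.19°
∠T(j646) = −71.19° = -71.19°

-71.2°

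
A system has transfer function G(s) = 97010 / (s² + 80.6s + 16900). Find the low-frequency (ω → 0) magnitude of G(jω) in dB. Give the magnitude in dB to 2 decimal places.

G(0) = 97010 / 16900 = 5.7402
20 log₁₀(5.7402) = 15.179 dB

15.18 dB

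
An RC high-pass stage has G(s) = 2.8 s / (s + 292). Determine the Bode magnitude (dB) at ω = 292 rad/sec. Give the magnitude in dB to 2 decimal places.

5.93 dB

|j292| = 292
|j292 + 292| = √(292² + 292²) = 413
|G(j292)| = 2.8 × 292 / 413 = 1.9799
20 log₁₀(1.9799) = 5.933 dB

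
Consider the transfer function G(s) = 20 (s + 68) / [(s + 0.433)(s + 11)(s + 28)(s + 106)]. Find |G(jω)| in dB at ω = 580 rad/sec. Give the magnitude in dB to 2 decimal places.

|j580 + 68| = √(580² + 68²) = 584
|j580 + 0.433| = √(580² + 0.433²) = 580
|j580 + 11| = √(580² + 11²) = 580.1
|j580 + 28| = √(580² + 28²) = 580.7
|j580 + 106| = √(580² + 106²) = 589.6
|G(j580)| = 20 × 584 / (580 × 580.1 × 580.7 × 589.6) = 1.0139e-07
20 log₁₀(1.0139e-07) = -139.880 dB

-139.88 dB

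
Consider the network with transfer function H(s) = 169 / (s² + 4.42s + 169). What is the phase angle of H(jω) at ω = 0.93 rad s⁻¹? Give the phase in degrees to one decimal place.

-1.4°

∠[(j0.93)² + 4.42(j0.93) + 169] = ∠[168.14 + j4.1106] = 1.40°
∠H(j0.93) = −1.40° = -1.40°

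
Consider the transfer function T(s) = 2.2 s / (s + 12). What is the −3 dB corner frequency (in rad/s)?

For a single-pole high-pass, the −3 dB point is at the pole: ω = 12 rad/s.

12 rad/s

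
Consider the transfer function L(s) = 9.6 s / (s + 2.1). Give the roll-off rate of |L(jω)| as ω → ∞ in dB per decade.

0 dB/decade

With 1 zero and 1 pole, the high-frequency asymptotic slope is 20 × (1 − 1) = 0 dB/decade.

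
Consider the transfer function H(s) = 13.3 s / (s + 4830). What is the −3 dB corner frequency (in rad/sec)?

4830 rad/sec

For a single-pole high-pass, the −3 dB point is at the pole: ω = 4830 rad/sec.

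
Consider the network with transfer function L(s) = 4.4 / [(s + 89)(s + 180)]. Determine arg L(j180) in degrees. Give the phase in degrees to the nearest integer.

-109°

∠(j180 + 89) = arctan(180/89) = 63.69°
∠(j180 + 180) = arctan(180/180) = 45.00°
∠L(j180) = − (63.69° + 45.00°) = -108.69°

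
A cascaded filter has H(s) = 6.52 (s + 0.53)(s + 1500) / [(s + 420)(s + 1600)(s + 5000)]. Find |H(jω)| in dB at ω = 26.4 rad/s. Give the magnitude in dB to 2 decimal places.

-82.30 dB

|j26.4 + 0.53| = √(26.4² + 0.53²) = 26.41
|j26.4 + 1500| = √(26.4² + 1500²) = 1500
|j26.4 + 420| = √(26.4² + 420²) = 420.8
|j26.4 + 1600| = √(26.4² + 1600²) = 1600
|j26.4 + 5000| = √(26.4² + 5000²) = 5000
|H(j26.4)| = 6.52 × 26.41 × 1500 / (420.8 × 1600 × 5000) = 7.6707e-05
20 log₁₀(7.6707e-05) = -82.303 dB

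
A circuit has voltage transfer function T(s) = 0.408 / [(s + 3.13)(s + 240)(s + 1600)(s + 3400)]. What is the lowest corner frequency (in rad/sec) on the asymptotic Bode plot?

3.13 rad/sec

Break frequencies occur at each pole and zero magnitude: 3.13 rad/sec, 240 rad/sec, 1600 rad/sec, 3400 rad/sec.
The lowest is 3.13 rad/sec.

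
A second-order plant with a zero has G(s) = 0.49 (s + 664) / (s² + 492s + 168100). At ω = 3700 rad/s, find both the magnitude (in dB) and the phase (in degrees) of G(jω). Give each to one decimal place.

|j3700 + 664| = √(3700² + 664²) = 3759
|(j3700)² + 492(j3700) + 168100| = |-1.3522e+07 + j1.8204e+06| = 1.364e+07
|G(j3700)| = 0.49 × 3759 / 1.364e+07 = 0.000135
20 log₁₀(0.000135) = -77.39 dB
∠(j3700 + 664) = arctan(3700/664) = 79.83°
∠[(j3700)² + 492(j3700) + 168100] = ∠[-1.3522e+07 + j1.8204e+06] = 172.33°
∠G(j3700) = 79.83° − 172.33° = -92.51°

|G| = -77.4 dB, ∠G = -92.5°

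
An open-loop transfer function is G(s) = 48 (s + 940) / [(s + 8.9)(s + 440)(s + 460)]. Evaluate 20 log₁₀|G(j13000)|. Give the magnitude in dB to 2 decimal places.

|j13000 + 940| = √(13000² + 940²) = 1.303e+04
|j13000 + 8.9| = √(13000² + 8.9²) = 1.3e+04
|j13000 + 440| = √(13000² + 440²) = 1.301e+04
|j13000 + 460| = √(13000² + 460²) = 1.301e+04
|G(j13000)| = 48 × 1.303e+04 / (1.3e+04 × 1.301e+04 × 1.301e+04) = 2.8442e-07
20 log₁₀(2.8442e-07) = -130.921 dB

-130.92 dB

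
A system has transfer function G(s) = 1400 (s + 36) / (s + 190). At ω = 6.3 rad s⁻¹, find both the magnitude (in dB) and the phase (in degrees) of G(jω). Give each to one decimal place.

|G| = 48.6 dB, ∠G = 8.0°

|j6.3 + 36| = √(6.3² + 36²) = 36.55
|j6.3 + 190| = √(6.3² + 190²) = 190.1
|G(j6.3)| = 1400 × 36.55 / 190.1 = 269.15
20 log₁₀(269.15) = 48.60 dB
∠(j6.3 + 36) = arctan(6.3/36) = 9.93°
∠(j6.3 + 190) = arctan(6.3/190) = 1.90°
∠G(j6.3) = 9.93° − 1.90° = 8.03°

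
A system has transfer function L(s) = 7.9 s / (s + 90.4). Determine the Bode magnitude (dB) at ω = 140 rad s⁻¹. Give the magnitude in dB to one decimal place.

|j140| = 140
|j140 + 90.4| = √(140² + 90.4²) = 166.6
|L(j140)| = 7.9 × 140 / 166.6 = 6.6367
20 log₁₀(6.6367) = 16.44 dB

16.4 dB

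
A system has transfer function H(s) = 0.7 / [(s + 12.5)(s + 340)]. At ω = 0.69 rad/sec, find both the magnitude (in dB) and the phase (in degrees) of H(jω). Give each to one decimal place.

|j0.69 + 12.5| = √(0.69² + 12.5²) = 12.52
|j0.69 + 340| = √(0.69² + 340²) = 340
|H(j0.69)| = 0.7 / (12.52 × 340) = 0.00016446
20 log₁₀(0.00016446) = -75.68 dB
∠(j0.69 + 12.5) = arctan(0.69/12.5) = 3.16°
∠(j0.69 + 340) = arctan(0.69/340) = 0.12°
∠H(j0.69) = − (3.16° + 0.12°) = -3.28°

|H| = -75.7 dB, ∠H = -3.3°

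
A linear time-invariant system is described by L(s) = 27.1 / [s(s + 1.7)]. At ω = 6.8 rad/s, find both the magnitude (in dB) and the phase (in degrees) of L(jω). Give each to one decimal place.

|L| = -4.9 dB, ∠L = -166.0°

|j6.8 + 1.7| = √(6.8² + 1.7²) = 7.009
|j6.8| = 6.8
|L(j6.8)| = 27.1 / (7.009 × 6.8) = 0.56857
20 log₁₀(0.56857) = -4.90 dB
∠(j6.8 + 1.7) = arctan(6.8/1.7) = 75.96°
∠(j6.8) = 90.00°
∠L(j6.8) = − (75.96° + 90.00°) = -165.96°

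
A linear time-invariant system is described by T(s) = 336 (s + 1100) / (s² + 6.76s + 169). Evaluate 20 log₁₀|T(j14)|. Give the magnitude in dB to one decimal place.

71.5 dB

|j14 + 1100| = √(14² + 1100²) = 1100
|(j14)² + 6.76(j14) + 169| = |-27 + j94.64| = 98.42
|T(j14)| = 336 × 1100 / 98.42 = 3755.8
20 log₁₀(3755.8) = 71.49 dB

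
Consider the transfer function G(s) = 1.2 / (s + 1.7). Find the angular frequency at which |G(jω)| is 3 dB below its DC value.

For a single-pole low-pass, the −3 dB point is at the pole: ω = 1.7 rad/s.

1.7 rad/s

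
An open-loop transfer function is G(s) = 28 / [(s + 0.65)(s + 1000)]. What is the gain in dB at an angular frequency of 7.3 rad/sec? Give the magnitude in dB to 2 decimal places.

|j7.3 + 0.65| = √(7.3² + 0.65²) = 7.329
|j7.3 + 1000| = √(7.3² + 1000²) = 1000
|G(j7.3)| = 28 / (7.329 × 1000) = 0.0038204
20 log₁₀(0.0038204) = -48.358 dB

-48.36 dB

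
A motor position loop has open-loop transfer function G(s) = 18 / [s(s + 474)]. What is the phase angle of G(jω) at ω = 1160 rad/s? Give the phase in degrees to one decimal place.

∠(j1160 + 474) = arctan(1160/474) = 67.77°
∠(j1160) = 90.00°
∠G(j1160) = − (67.77° + 90.00°) = -157.77°

-157.8°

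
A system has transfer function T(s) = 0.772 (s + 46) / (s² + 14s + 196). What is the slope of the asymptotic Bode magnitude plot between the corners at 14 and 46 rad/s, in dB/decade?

-40 dB/decade

In this band the factors already past their corner are: complex pole pair at ωₙ ≈ 14; net slope = -40 dB/decade.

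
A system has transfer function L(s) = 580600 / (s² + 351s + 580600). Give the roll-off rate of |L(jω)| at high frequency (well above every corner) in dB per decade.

With 0 zeros and 2 poles, the high-frequency asymptotic slope is 20 × (0 − 2) = -40 dB/decade.

-40 dB/decade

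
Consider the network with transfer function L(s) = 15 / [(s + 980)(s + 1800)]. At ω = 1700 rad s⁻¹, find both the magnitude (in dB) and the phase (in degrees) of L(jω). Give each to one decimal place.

|L| = -110.2 dB, ∠L = -103.4°

|j1700 + 980| = √(1700² + 980²) = 1962
|j1700 + 1800| = √(1700² + 1800²) = 2476
|L(j1700)| = 15 / (1962 × 2476) = 3.0875e-06
20 log₁₀(3.0875e-06) = -110.21 dB
∠(j1700 + 980) = arctan(1700/980) = 60.04°
∠(j1700 + 1800) = arctan(1700/1800) = 43.36°
∠L(j1700) = − (60.04° + 43.36°) = -103.40°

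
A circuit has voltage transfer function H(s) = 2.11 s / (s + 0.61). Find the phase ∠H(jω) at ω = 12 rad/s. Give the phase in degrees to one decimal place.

∠(j12) = 90.00°
∠(j12 + 0.61) = arctan(12/0.61) = 87.09°
∠H(j12) = 90.00° − 87.09° = 2.91°

2.9 deg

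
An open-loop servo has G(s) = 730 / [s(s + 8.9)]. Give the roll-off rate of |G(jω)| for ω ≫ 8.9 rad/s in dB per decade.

With 0 zeros and 2 poles, the high-frequency asymptotic slope is 20 × (0 − 2) = -40 dB/decade.

-40 dB/decade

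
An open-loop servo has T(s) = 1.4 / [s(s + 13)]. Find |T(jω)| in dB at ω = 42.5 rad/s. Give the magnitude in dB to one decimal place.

|j42.5 + 13| = √(42.5² + 13²) = 44.44
|j42.5| = 42.5
|T(j42.5)| = 1.4 / (44.44 × 42.5) = 0.00074119
20 log₁₀(0.00074119) = -62.60 dB

-62.6 dB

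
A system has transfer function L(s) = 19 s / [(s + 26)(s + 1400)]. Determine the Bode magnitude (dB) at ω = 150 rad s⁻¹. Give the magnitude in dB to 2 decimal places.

-37.53 dB

|j150| = 150
|j150 + 26| = √(150² + 26²) = 152.2
|j150 + 1400| = √(150² + 1400²) = 1408
|L(j150)| = 19 × 150 / (152.2 × 1408) = 0.013296
20 log₁₀(0.013296) = -37.526 dB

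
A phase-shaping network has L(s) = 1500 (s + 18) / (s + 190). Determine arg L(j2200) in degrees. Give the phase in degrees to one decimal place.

∠(j2200 + 18) = arctan(2200/18) = 89.53°
∠(j2200 + 190) = arctan(2200/190) = 85.06°
∠L(j2200) = 89.53° − 85.06° = 4.47°

4.5°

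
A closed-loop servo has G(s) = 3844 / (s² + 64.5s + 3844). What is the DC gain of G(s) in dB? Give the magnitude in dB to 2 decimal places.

G(0) = 3844 / 3844 = 1
20 log₁₀(1) = 0.000 dB

0.00 dB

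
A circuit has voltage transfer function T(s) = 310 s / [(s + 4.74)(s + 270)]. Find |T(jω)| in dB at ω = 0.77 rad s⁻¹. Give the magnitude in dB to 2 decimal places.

|j0.77| = 0.77
|j0.77 + 4.74| = √(0.77² + 4.74²) = 4.802
|j0.77 + 270| = √(0.77² + 270²) = 270
|T(j0.77)| = 310 × 0.77 / (4.802 × 270) = 0.1841
20 log₁₀(0.1841) = -14.699 dB

-14.70 dB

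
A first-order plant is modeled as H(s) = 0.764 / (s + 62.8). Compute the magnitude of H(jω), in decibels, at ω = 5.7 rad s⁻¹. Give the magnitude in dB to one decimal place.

-38.3 dB

|j5.7 + 62.8| = √(5.7² + 62.8²) = 63.06
|H(j5.7)| = 0.764 / 63.06 = 0.012116
20 log₁₀(0.012116) = -38.33 dB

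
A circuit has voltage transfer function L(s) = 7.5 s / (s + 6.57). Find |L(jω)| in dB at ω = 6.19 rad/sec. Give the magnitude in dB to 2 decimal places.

|j6.19| = 6.19
|j6.19 + 6.57| = √(6.19² + 6.57²) = 9.027
|L(j6.19)| = 7.5 × 6.19 / 9.027 = 5.1431
20 log₁₀(5.1431) = 14.224 dB

14.22 dB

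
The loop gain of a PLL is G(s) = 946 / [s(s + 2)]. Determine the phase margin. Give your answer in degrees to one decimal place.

3.7°

Gain crossover: |G(jω)| = 1 at ω ≈ 30.7 rad/sec.
∠G(j30.7) = −90° − arctan(30.7/2) ≈ -176.28°
PM = 180° + (-176.28°) = 3.72°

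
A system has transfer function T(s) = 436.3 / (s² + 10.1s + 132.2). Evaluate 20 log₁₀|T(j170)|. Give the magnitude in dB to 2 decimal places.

|(j170)² + 10.1(j170) + 132.2| = |-28768 + j1717| = 2.882e+04
|T(j170)| = 436.3 / 2.882e+04 = 0.015139
20 log₁₀(0.015139) = -36.398 dB

-36.40 dB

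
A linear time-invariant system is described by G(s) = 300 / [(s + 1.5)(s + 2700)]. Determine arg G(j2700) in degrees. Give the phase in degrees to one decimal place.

∠(j2700 + 1.5) = arctan(2700/1.5) = 89.97°
∠(j2700 + 2700) = arctan(2700/2700) = 45.00°
∠G(j2700) = − (89.97° + 45.00°) = -134.97°

-135.0°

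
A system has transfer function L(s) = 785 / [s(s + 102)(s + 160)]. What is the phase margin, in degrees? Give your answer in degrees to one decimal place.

90.0°

Gain crossover: |L(jω)| = 1 at ω ≈ 0.0481 rad/s.
∠L(j0.0481) = −90° − arctan(0.0481/102) − arctan(0.0481/160) ≈ -90.04°
PM = 180° + (-90.04°) = 89.96°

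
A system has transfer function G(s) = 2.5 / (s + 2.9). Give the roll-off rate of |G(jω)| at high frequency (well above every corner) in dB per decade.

With 0 zeros and 1 pole, the high-frequency asymptotic slope is 20 × (0 − 1) = -20 dB/decade.

-20 dB/decade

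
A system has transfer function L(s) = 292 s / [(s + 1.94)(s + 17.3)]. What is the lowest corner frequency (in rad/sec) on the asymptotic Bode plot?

1.94 rad/sec

Break frequencies occur at each pole and zero magnitude: 1.94 rad/sec, 17.3 rad/sec.
The lowest is 1.94 rad/sec.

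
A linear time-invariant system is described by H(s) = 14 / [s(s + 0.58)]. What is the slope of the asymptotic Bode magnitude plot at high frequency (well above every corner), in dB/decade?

-40 dB/decade

With 0 zeros and 2 poles, the high-frequency asymptotic slope is 20 × (0 − 2) = -40 dB/decade.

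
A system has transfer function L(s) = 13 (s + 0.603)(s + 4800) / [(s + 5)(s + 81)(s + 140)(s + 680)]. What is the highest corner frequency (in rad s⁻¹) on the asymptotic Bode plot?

Break frequencies occur at each pole and zero magnitude: 0.603 rad s⁻¹, 5 rad s⁻¹, 81 rad s⁻¹, 140 rad s⁻¹, 680 rad s⁻¹, 4800 rad s⁻¹.
The highest is 4800 rad s⁻¹.

4800 rad s⁻¹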